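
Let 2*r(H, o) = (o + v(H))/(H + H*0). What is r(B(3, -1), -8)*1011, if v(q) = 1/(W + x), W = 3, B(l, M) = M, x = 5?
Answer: 63693/16 ≈ 3980.8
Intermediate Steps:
v(q) = ⅛ (v(q) = 1/(3 + 5) = 1/8 = ⅛)
r(H, o) = (⅛ + o)/(2*H) (r(H, o) = ((o + ⅛)/(H + H*0))/2 = ((⅛ + o)/(H + 0))/2 = ((⅛ + o)/H)/2 = (⅛ + o)/(2*H))
r(B(3, -1), -8)*1011 = ((1/16)*(1 + 8*(-8))/(-1))*1011 = ((1/16)*(-1)*(1 - 64))*1011 = ((1/16)*(-1)*(-63))*1011 = (63/16)*1011 = 63693/16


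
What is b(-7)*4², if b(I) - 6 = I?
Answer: -16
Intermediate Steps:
b(I) = 6 + I
b(-7)*4² = (6 - 7)*4² = -1*16 = -16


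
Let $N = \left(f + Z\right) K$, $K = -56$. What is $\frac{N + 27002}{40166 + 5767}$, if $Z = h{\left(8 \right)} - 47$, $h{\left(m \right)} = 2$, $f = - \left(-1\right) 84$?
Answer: $\frac{24818}{45933} \approx 0.54031$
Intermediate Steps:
$f = 84$ ($f = \left(-1\right) \left(-84\right) = 84$)
$Z = -45$ ($Z = 2 - 47 = -45$)
$N = -2184$ ($N = \left(84 - 45\right) \left(-56\right) = 39 \left(-56\right) = -2184$)
$\frac{N + 27002}{40166 + 5767} = \frac{-2184 + 27002}{40166 + 5767} = \frac{24818}{45933}$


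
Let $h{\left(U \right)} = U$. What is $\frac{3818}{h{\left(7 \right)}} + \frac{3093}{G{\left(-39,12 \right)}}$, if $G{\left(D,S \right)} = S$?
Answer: $\frac{22489}{28} \approx 803.18$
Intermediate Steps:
$\frac{3818}{h{\left(7 \right)}} + \frac{3093}{G{\left(-39,12 \right)}} = \frac{3818}{7} + \frac{3093}{12} = 3818 \cdot \frac{1}{7} + 3093 \cdot \frac{1}{12} = \frac{3818}{7} + \frac{1031}{4} = \frac{22489}{28}$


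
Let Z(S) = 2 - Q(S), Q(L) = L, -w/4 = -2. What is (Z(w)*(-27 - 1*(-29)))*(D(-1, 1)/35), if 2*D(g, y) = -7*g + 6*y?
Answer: -78/35 ≈ -2.2286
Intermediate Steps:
w = 8 (w = -4*(-2) = 8)
D(g, y) = 3*y - 7*g/2 (D(g, y) = (-7*g + 6*y)/2 = 3*y - 7*g/2)
Z(S) = 2 - S
(Z(w)*(-27 - 1*(-29)))*(D(-1, 1)/35) = ((2 - 1*8)*(-27 - 1*(-29)))*((3*1 - 7/2*(-1))/35) = ((2 - 8)*(-27 + 29))*((3 + 7/2)*(1/35)) = (-6*2)*((13/2)*(1/35)) = -12*13/70 = -78/35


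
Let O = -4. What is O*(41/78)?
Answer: -82/39 ≈ -2.1026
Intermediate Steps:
O*(41/78) = -164/78 = -4*41/78 = -82/39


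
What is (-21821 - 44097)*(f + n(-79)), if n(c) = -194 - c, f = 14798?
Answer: -967873994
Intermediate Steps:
(-21821 - 44097)*(f + n(-79)) = (-21821 - 44097)*(14798 + (-194 - 1*(-79))) = -65918*(14798 + (-194 + 79)) = -65918*(14798 - 115) = -65918*14683 = -967873994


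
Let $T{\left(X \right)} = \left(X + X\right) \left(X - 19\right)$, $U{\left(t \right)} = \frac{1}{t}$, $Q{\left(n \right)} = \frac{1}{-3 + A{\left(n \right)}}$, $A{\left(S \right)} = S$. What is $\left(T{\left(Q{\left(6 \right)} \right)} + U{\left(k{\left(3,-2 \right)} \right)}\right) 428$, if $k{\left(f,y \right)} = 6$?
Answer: $- \frac{47294}{9} \approx -5254.9$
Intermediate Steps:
$Q{\left(n \right)} = \frac{1}{-3 + n}$
$T{\left(X \right)} = 2 X \left(-19 + X\right)$
$\left(T{\left(Q{\left(6 \right)} \right)} + U{\left(k{\left(3,-2 \right)} \right)}\right) 428 = \left(\frac{2 \left(-19 + \frac{1}{-3 + 6}\right)}{-3 + 6} + \frac{1}{6}\right) 428 = \left(\frac{2 \left(-19 + \frac{1}{3}\right)}{3} + \frac{1}{6}\right) 428 = \left(2 \cdot \frac{1}{3} \left(-19 + \frac{1}{3}\right) + \frac{1}{6}\right) 428 = \left(2 \cdot \frac{1}{3} \left(- \frac{56}{3}\right) + \frac{1}{6}\right) 428 = \left(- \frac{112}{9} + \frac{1}{6}\right) 428 = \left(- \frac{221}{18}\right) 428 = - \frac{47294}{9}$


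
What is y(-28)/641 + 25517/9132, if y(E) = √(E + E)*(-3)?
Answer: 25517/9132 - 6*I*√14/641 ≈ 2.7942 - 0.035023*I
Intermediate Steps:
y(E) = -3*√2*√E (y(E) = √(2*E)*(-3) = (√2*√E)*(-3) = -3*√2*√E)
y(-28)/641 + 25517/9132 = -3*√2*√(-28)/641 + 25517/9132 = -3*√2*2*I*√7*(1/641) + 25517*(1/9132) = -6*I*√14*(1/641) + 25517/9132 = -6*I*√14/641 + 25517/9132 = 25517/9132 - 6*I*√14/641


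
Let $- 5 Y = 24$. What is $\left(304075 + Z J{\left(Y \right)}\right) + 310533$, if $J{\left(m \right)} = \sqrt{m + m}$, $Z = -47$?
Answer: $614608 - \frac{188 i \sqrt{15}}{5} \approx 6.1461 \cdot 10^{5} - 145.62 i$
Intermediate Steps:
$Y = - \frac{24}{5}$ ($Y = \left(- \frac{1}{5}\right) 24 = - \frac{24}{5} \approx -4.8$)
$J{\left(m \right)} = \sqrt{2} \sqrt{m}$ ($J{\left(m \right)} = \sqrt{2 m} = \sqrt{2} \sqrt{m}$)
$\left(304075 + Z J{\left(Y \right)}\right) + 310533 = \left(304075 - 47 \sqrt{2} \sqrt{- \frac{24}{5}}\right) + 310533 = \left(304075 - 47 \sqrt{2} \frac{2 i \sqrt{30}}{5}\right) + 310533 = \left(304075 - 47 \frac{4 i \sqrt{15}}{5}\right) + 310533 = \left(304075 - \frac{188 i \sqrt{15}}{5}\right) + 310533 = 614608 - \frac{188 i \sqrt{15}}{5}$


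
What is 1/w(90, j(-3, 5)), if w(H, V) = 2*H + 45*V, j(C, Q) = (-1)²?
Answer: 1/225 ≈ 0.0044444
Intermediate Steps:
j(C, Q) = 1
1/w(90, j(-3, 5)) = 1/(2*90 + 45*1) = 1/(180 + 45) = 1/225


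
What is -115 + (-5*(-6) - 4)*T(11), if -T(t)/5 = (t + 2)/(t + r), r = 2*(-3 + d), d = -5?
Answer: 223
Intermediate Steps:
r = -16 (r = 2*(-3 - 5) = 2*(-8) = -16)
T(t) = -5*(2 + t)/(-16 + t) (T(t) = -5*(t + 2)/(t - 16) = -5*(2 + t)/(-16 + t))
-115 + (-5*(-6) - 4)*T(11) = -115 + (-5*(-6) - 4)*(5*(-2 - 1*11)/(-16 + 11)) = -115 + (30 - 4)*(5*(-2 - 11)/(-5)) = -115 + 26*(5*(-⅕)*(-13)) = -115 + 26*13 = -115 + 338 = 223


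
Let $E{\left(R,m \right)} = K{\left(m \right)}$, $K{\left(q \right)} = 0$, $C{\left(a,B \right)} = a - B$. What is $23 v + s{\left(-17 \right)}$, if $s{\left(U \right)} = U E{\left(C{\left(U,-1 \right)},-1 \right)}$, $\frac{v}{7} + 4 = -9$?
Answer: $-2093$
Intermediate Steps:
$E{\left(R,m \right)} = 0$
$v = -91$ ($v = -28 + 7 \left(-9\right) = -28 - 63 = -91$)
$s{\left(U \right)} = 0$ ($s{\left(U \right)} = U 0 = 0$)
$23 v + s{\left(-17 \right)} = 23 \left(-91\right) + 0 = -2093 + 0 = -2093$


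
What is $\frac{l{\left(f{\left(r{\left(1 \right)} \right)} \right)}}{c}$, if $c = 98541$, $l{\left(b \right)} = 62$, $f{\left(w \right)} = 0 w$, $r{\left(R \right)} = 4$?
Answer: $\frac{62}{98541} \approx 0.00062918$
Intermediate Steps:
$f{\left(w \right)} = 0$
$\frac{l{\left(f{\left(r{\left(1 \right)} \right)} \right)}}{c} = \frac{62}{98541}$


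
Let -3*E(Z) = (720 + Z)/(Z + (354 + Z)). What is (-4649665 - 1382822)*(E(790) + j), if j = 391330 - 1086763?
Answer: 4056750762495152/967 ≈ 4.1952e+12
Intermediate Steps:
E(Z) = -(720 + Z)/(3*(354 + 2*Z)) (E(Z) = -(720 + Z)/(3*(Z + (354 + Z))) = -(720 + Z)/(3*(354 + 2*Z)))
j = -695433
(-4649665 - 1382822)*(E(790) + j) = (-4649665 - 1382822)*((-720 - 1*790)/(6*(177 + 790)) - 695433) = -6032487*((⅙)*(-720 - 790)/967 - 695433) = -6032487*((⅙)*(1/967)*(-1510) - 695433) = -6032487*(-755/2901 - 695433) = -6032487*(-2017451888/2901) = 4056750762495152/967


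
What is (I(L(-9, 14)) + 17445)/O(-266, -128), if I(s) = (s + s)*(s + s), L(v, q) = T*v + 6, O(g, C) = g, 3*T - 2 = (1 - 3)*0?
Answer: -17445/266 ≈ -65.583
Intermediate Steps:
T = 2/3 (T = 2/3 + ((1 - 3)*0)/3 = 2/3 + (-2*0)/3 = 2/3 + (1/3)*0 = 2/3 + 0 = 2/3 ≈ 0.66667)
L(v, q) = 6 + 2*v/3 (L(v, q) = 2*v/3 + 6 = 6 + 2*v/3)
I(s) = 4*s**2 (I(s) = (2*s)*(2*s) = 4*s**2)
(I(L(-9, 14)) + 17445)/O(-266, -128) = (4*(6 + (2/3)*(-9))**2 + 17445)/(-266) = (4*(6 - 6)**2 + 17445)*(-1/266) = (4*0**2 + 17445)*(-1/266) = (4*0 + 17445)*(-1/266) = (0 + 17445)*(-1/266) = 17445*(-1/266) = -17445/266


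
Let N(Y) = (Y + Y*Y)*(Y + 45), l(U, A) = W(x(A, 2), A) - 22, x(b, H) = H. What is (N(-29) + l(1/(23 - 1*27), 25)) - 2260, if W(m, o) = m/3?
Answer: 32132/3 ≈ 10711.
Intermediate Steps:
W(m, o) = m/3 (W(m, o) = m*(1/3) = m/3)
l(U, A) = -64/3 (l(U, A) = (1/3)*2 - 22 = 2/3 - 22 = -64/3)
N(Y) = (45 + Y)*(Y + Y**2) (N(Y) = (Y + Y**2)*(45 + Y) = (45 + Y)*(Y + Y**2))
(N(-29) + l(1/(23 - 1*27), 25)) - 2260 = (-29*(45 + (-29)**2 + 46*(-29)) - 64/3) - 2260 = (-29*(45 + 841 - 1334) - 64/3) - 2260 = (-29*(-448) - 64/3) - 2260 = (12992 - 64/3) - 2260 = 38912/3 - 2260 = 32132/3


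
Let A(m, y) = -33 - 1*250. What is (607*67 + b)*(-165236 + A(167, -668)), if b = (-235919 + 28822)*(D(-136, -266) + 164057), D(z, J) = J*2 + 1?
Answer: 5605417353285207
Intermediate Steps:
D(z, J) = 1 + 2*J (D(z, J) = 2*J + 1 = 1 + 2*J)
A(m, y) = -283 (A(m, y) = -33 - 250 = -283)
b = -33865744022 (b = (-235919 + 28822)*((1 + 2*(-266)) + 164057) = -207097*((1 - 532) + 164057) = -207097*(-531 + 164057) = -207097*163526 = -33865744022)
(607*67 + b)*(-165236 + A(167, -668)) = (607*67 - 33865744022)*(-165236 - 283) = (40669 - 33865744022)*(-165519) = -33865703353*(-165519) = 5605417353285207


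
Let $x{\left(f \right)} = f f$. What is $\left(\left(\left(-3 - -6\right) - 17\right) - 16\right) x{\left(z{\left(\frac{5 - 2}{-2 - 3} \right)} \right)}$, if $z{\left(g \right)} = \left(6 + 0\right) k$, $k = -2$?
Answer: $-4320$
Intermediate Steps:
$z{\left(g \right)} = -12$ ($z{\left(g \right)} = \left(6 + 0\right) \left(-2\right) = 6 \left(-2\right) = -12$)
$x{\left(f \right)} = f^{2}$
$\left(\left(\left(-3 - -6\right) - 17\right) - 16\right) x{\left(z{\left(\frac{5 - 2}{-2 - 3} \right)} \right)} = \left(\left(\left(-3 - -6\right) - 17\right) - 16\right) \left(-12\right)^{2} = \left(\left(\left(-3 + 6\right) - 17\right) - 16\right) 144 = \left(\left(3 - 17\right) - 16\right) 144 = \left(-14 - 16\right) 144 = \left(-30\right) 144 = -4320$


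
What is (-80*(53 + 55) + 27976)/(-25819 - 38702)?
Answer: -19336/64521 ≈ -0.29969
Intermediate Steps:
(-80*(53 + 55) + 27976)/(-25819 - 38702) = (-80*108 + 27976)/(-64521) = (-8640 + 27976)*(-1/64521) = 19336*(-1/64521) = -19336/64521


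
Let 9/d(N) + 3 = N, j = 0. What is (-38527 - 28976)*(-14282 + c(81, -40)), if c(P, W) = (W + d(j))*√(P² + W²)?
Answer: 964077846 + 2902629*√8161 ≈ 1.2263e+9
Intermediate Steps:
d(N) = 9/(-3 + N)
c(P, W) = √(P² + W²)*(-3 + W) (c(P, W) = (W + 9/(-3 + 0))*√(P² + W²) = (W + 9/(-3))*√(P² + W²) = (W + 9*(-⅓))*√(P² + W²) = (W - 3)*√(P² + W²) = (-3 + W)*√(P² + W²) = √(P² + W²)*(-3 + W))
(-38527 - 28976)*(-14282 + c(81, -40)) = (-38527 - 28976)*(-14282 + √(81² + (-40)²)*(-3 - 40)) = -67503*(-14282 + √(6561 + 1600)*(-43)) = -67503*(-14282 + √8161*(-43)) = -67503*(-14282 - 43*√8161) = 964077846 + 2902629*√8161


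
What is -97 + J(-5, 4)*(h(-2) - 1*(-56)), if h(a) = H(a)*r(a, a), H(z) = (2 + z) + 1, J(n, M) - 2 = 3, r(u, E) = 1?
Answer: 188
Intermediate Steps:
J(n, M) = 5 (J(n, M) = 2 + 3 = 5)
H(z) = 3 + z
h(a) = 3 + a (h(a) = (3 + a)*1 = 3 + a)
-97 + J(-5, 4)*(h(-2) - 1*(-56)) = -97 + 5*((3 - 2) - 1*(-56)) = -97 + 5*(1 + 56) = -97 + 5*57 = -97 + 285 = 188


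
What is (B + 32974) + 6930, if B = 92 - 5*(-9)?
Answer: 40041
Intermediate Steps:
B = 137 (B = 92 + 45 = 137)
(B + 32974) + 6930 = (137 + 32974) + 6930 = 33111 + 6930 = 40041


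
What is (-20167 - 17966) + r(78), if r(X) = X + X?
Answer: -37977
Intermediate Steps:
r(X) = 2*X
(-20167 - 17966) + r(78) = (-20167 - 17966) + 2*78 = -38133 + 156 = -37977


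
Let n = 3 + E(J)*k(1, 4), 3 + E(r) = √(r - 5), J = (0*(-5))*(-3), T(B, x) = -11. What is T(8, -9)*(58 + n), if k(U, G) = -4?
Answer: -803 + 44*I*√5 ≈ -803.0 + 98.387*I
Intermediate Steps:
J = 0 (J = 0*(-3) = 0)
E(r) = -3 + √(-5 + r) (E(r) = -3 + √(r - 5) = -3 + √(-5 + r))
n = 15 - 4*I*√5 (n = 3 + (-3 + √(-5 + 0))*(-4) = 3 + (-3 + √(-5))*(-4) = 3 + (-3 + I*√5)*(-4) = 3 + (12 - 4*I*√5) = 15 - 4*I*√5 ≈ 15.0 - 8.9443*I)
T(8, -9)*(58 + n) = -11*(58 + (15 - 4*I*√5)) = -11*(73 - 4*I*√5) = -803 + 44*I*√5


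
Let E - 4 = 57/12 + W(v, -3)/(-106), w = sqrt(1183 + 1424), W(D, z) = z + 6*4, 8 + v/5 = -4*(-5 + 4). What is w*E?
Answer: 1813*sqrt(2607)/212 ≈ 436.65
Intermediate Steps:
v = -20 (v = -40 + 5*(-4*(-5 + 4)) = -40 + 5*(-4*(-1)) = -40 + 5*4 = -40 + 20 = -20)
W(D, z) = 24 + z (W(D, z) = z + 24 = 24 + z)
w = sqrt(2607) ≈ 51.059
E = 1813/212 (E = 4 + (57/12 + (24 - 3)/(-106)) = 4 + (57*(1/12) + 21*(-1/106)) = 4 + (19/4 - 21/106) = 4 + 965/212 = 1813/212 ≈ 8.5519)
w*E = sqrt(2607)*(1813/212) = 1813*sqrt(2607)/212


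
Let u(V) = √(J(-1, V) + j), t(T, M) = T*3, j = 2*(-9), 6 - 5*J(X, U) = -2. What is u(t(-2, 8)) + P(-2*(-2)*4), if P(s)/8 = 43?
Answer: 344 + I*√410/5 ≈ 344.0 + 4.0497*I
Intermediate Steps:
J(X, U) = 8/5 (J(X, U) = 6/5 - ⅕*(-2) = 6/5 + ⅖ = 8/5)
j = -18
t(T, M) = 3*T
u(V) = I*√410/5 (u(V) = √(8/5 - 18) = √(-82/5) = I*√410/5)
P(s) = 344 (P(s) = 8*43 = 344)
u(t(-2, 8)) + P(-2*(-2)*4) = I*√410/5 + 344 = 344 + I*√410/5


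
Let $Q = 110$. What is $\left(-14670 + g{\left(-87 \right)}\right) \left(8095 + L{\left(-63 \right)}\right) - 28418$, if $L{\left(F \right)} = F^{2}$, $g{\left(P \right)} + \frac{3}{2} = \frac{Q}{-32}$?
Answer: $-177066864$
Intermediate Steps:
$g{\left(P \right)} = - \frac{79}{16}$ ($g{\left(P \right)} = - \frac{3}{2} + \frac{110}{-32} = - \frac{3}{2} + 110 \left(- \frac{1}{32}\right) = - \frac{3}{2} - \frac{55}{16} = - \frac{79}{16}$)
$\left(-14670 + g{\left(-87 \right)}\right) \left(8095 + L{\left(-63 \right)}\right) - 28418 = \left(-14670 - \frac{79}{16}\right) \left(8095 + \left(-63\right)^{2}\right) - 28418 = - \frac{234799 \left(8095 + 3969\right)}{16} - 28418 = \left(- \frac{234799}{16}\right) 12064 - 28418 = -177038446 - 28418 = -177066864$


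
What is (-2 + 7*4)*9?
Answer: 234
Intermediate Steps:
(-2 + 7*4)*9 = (-2 + 28)*9 = 26*9 = 234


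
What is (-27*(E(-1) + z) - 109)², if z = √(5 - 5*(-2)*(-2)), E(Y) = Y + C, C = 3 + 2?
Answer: 36154 + 11718*I*√15 ≈ 36154.0 + 45384.0*I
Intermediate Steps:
C = 5
E(Y) = 5 + Y (E(Y) = Y + 5 = 5 + Y)
z = I*√15 (z = √(5 + 10*(-2)) = √(5 - 20) = √(-15) = I*√15 ≈ 3.873*I)
(-27*(E(-1) + z) - 109)² = (-27*((5 - 1) + I*√15) - 109)² = (-27*(4 + I*√15) - 109)² = ((-108 - 27*I*√15) - 109)² = (-217 - 27*I*√15)²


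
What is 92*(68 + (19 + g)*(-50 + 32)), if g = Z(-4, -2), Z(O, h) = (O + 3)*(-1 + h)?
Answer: -30176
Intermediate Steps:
Z(O, h) = (-1 + h)*(3 + O) (Z(O, h) = (3 + O)*(-1 + h) = (-1 + h)*(3 + O))
g = 3 (g = -3 - 1*(-4) + 3*(-2) - 4*(-2) = -3 + 4 - 6 + 8 = 3)
92*(68 + (19 + g)*(-50 + 32)) = 92*(68 + (19 + 3)*(-50 + 32)) = 92*(68 + 22*(-18)) = 92*(68 - 396) = 92*(-328) = -30176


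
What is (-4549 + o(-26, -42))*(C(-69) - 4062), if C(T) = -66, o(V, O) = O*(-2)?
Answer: 18431520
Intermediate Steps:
o(V, O) = -2*O
(-4549 + o(-26, -42))*(C(-69) - 4062) = (-4549 - 2*(-42))*(-66 - 4062) = (-4549 + 84)*(-4128) = -4465*(-4128) = 18431520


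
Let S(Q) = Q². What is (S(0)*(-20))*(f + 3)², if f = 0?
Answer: 0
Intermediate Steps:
(S(0)*(-20))*(f + 3)² = (0²*(-20))*(0 + 3)² = (0*(-20))*3² = 0*9 = 0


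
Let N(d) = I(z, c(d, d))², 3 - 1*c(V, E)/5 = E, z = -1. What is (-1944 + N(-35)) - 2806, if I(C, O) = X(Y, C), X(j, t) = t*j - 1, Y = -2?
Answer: -4749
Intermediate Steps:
c(V, E) = 15 - 5*E
X(j, t) = -1 + j*t (X(j, t) = j*t - 1 = -1 + j*t)
I(C, O) = -1 - 2*C
N(d) = 1 (N(d) = (-1 - 2*(-1))² = (-1 + 2)² = 1² = 1)
(-1944 + N(-35)) - 2806 = (-1944 + 1) - 2806 = -1943 - 2806 = -4749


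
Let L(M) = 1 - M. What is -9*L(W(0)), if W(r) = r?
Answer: -9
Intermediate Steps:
-9*L(W(0)) = -9*(1 - 1*0) = -9*(1 + 0) = -9*1 = -9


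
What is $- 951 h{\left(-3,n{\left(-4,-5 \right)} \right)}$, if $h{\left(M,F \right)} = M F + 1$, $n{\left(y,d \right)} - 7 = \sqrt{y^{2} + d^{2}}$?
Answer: $19020 + 2853 \sqrt{41} \approx 37288.0$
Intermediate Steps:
$n{\left(y,d \right)} = 7 + \sqrt{d^{2} + y^{2}}$ ($n{\left(y,d \right)} = 7 + \sqrt{y^{2} + d^{2}} = 7 + \sqrt{d^{2} + y^{2}}$)
$h{\left(M,F \right)} = 1 + F M$ ($h{\left(M,F \right)} = F M + 1 = 1 + F M$)
$- 951 h{\left(-3,n{\left(-4,-5 \right)} \right)} = - 951 \left(1 + \left(7 + \sqrt{\left(-5\right)^{2} + \left(-4\right)^{2}}\right) \left(-3\right)\right) = - 951 \left(1 + \left(7 + \sqrt{25 + 16}\right) \left(-3\right)\right) = - 951 \left(1 + \left(7 + \sqrt{41}\right) \left(-3\right)\right) = - 951 \left(1 - \left(21 + 3 \sqrt{41}\right)\right) = - 951 \left(-20 - 3 \sqrt{41}\right) = 19020 + 2853 \sqrt{41}$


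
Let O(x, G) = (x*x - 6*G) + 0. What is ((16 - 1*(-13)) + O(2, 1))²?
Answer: 729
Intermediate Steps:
O(x, G) = x² - 6*G (O(x, G) = (x² - 6*G) + 0 = x² - 6*G)
((16 - 1*(-13)) + O(2, 1))² = ((16 - 1*(-13)) + (2² - 6*1))² = ((16 + 13) + (4 - 6))² = (29 - 2)² = 27² = 729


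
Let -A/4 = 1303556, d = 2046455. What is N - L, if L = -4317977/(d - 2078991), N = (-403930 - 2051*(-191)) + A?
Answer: -170050891345/32536 ≈ -5.2265e+6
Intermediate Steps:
A = -5214224 (A = -4*1303556 = -5214224)
N = -5226413 (N = (-403930 - 2051*(-191)) - 5214224 = (-403930 + 391741) - 5214224 = -12189 - 5214224 = -5226413)
L = 4317977/32536 (L = -4317977/(2046455 - 2078991) = -4317977/(-32536) = -4317977*(-1/32536) = 4317977/32536 ≈ 132.71)
N - L = -5226413 - 1*4317977/32536 = -5226413 - 4317977/32536 = -170050891345/32536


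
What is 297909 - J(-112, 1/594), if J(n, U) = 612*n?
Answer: 366453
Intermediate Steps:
297909 - J(-112, 1/594) = 297909 - 612*(-112) = 297909 - 1*(-68544) = 297909 + 68544 = 366453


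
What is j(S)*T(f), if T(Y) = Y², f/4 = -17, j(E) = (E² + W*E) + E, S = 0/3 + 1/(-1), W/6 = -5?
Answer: 138720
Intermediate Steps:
W = -30 (W = 6*(-5) = -30)
S = -1 (S = 0*(⅓) + 1*(-1) = 0 - 1 = -1)
j(E) = E² - 29*E (j(E) = (E² - 30*E) + E = E² - 29*E)
f = -68 (f = 4*(-17) = -68)
j(S)*T(f) = -(-29 - 1)*(-68)² = -1*(-30)*4624 = 30*4624 = 138720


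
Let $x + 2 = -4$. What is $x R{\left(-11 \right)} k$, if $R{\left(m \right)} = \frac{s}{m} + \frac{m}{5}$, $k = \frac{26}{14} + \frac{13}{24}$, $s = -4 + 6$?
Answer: $\frac{52793}{1540} \approx 34.281$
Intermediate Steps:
$s = 2$
$x = -6$ ($x = -2 - 4 = -6$)
$k = \frac{403}{168}$ ($k = 26 \cdot \frac{1}{14} + 13 \cdot \frac{1}{24} = \frac{13}{7} + \frac{13}{24} = \frac{403}{168} \approx 2.3988$)
$R{\left(m \right)} = \frac{2}{m} + \frac{m}{5}$
$x R{\left(-11 \right)} k = - 6 \left(\frac{2}{-11} + \frac{1}{5} \left(-11\right)\right) \frac{403}{168} = - 6 \left(2 \left(- \frac{1}{11}\right) - \frac{11}{5}\right) \frac{403}{168} = - 6 \left(- \frac{2}{11} - \frac{11}{5}\right) \frac{403}{168} = \left(-6\right) \left(- \frac{131}{55}\right) \frac{403}{168} = \frac{786}{55} \cdot \frac{403}{168} = \frac{52793}{1540}$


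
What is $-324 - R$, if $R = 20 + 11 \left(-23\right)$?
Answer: $-91$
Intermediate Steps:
$R = -233$ ($R = 20 - 253 = -233$)
$-324 - R = -324 - -233 = -324 + 233 = -91$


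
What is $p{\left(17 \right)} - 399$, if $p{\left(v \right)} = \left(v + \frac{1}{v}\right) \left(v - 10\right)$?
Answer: $- \frac{4753}{17} \approx -279.59$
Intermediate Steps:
$p{\left(v \right)} = \left(-10 + v\right) \left(v + \frac{1}{v}\right)$ ($p{\left(v \right)} = \left(v + \frac{1}{v}\right) \left(-10 + v\right) = \left(-10 + v\right) \left(v + \frac{1}{v}\right)$)
$p{\left(17 \right)} - 399 = \left(1 + 17^{2} - 170 - \frac{10}{17}\right) - 399 = \left(1 + 289 - 170 - \frac{10}{17}\right) - 399 = \frac{2030}{17} - 399 = - \frac{4753}{17}$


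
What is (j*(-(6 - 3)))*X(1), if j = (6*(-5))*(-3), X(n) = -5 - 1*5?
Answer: 2700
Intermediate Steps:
X(n) = -10 (X(n) = -5 - 5 = -10)
j = 90 (j = -30*(-3) = 90)
(j*(-(6 - 3)))*X(1) = (90*(-(6 - 3)))*(-10) = (90*(-1*3))*(-10) = (90*(-3))*(-10) = -270*(-10) = 2700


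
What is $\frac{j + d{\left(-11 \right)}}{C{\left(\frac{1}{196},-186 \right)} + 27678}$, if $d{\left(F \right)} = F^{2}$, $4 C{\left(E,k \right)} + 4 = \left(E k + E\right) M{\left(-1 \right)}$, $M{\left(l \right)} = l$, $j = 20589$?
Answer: $\frac{16236640}{21698953} \approx 0.74827$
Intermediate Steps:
$C{\left(E,k \right)} = -1 - \frac{E}{4} - \frac{E k}{4}$ ($C{\left(E,k \right)} = -1 + \frac{\left(E k + E\right) \left(-1\right)}{4} = -1 + \frac{\left(E + E k\right) \left(-1\right)}{4} = -1 + \frac{- E - E k}{4} = -1 - \left(\frac{E}{4} + \frac{E k}{4}\right) = -1 - \frac{E}{4} - \frac{E k}{4}$)
$\frac{j + d{\left(-11 \right)}}{C{\left(\frac{1}{196},-186 \right)} + 27678} = \frac{20589 + \left(-11\right)^{2}}{\left(-1 - \frac{1}{4 \cdot 196} - \frac{1}{4} \cdot \frac{1}{196} \left(-186\right)\right) + 27678} = \frac{20589 + 121}{\left(-1 - \frac{1}{784} - \frac{1}{784} \left(-186\right)\right) + 27678} = \frac{20710}{\left(-1 - \frac{1}{784} + \frac{93}{392}\right) + 27678} = \frac{20710}{- \frac{599}{784} + 27678} = \frac{20710}{\frac{21698953}{784}} = 20710 \cdot \frac{784}{21698953} = \frac{16236640}{21698953}$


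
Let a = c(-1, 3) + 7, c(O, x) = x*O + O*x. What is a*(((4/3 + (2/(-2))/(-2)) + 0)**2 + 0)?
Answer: 121/36 ≈ 3.3611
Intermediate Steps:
c(O, x) = 2*O*x (c(O, x) = O*x + O*x = 2*O*x)
a = 1 (a = 2*(-1)*3 + 7 = -6 + 7 = 1)
a*(((4/3 + (2/(-2))/(-2)) + 0)**2 + 0) = 1*(((4/3 + (2/(-2))/(-2)) + 0)**2 + 0) = 1*(((4*(1/3) + (2*(-1/2))*(-1/2)) + 0)**2 + 0) = 1*(((4/3 - 1*(-1/2)) + 0)**2 + 0) = 1*(((4/3 + 1/2) + 0)**2 + 0) = 1*((11/6 + 0)**2 + 0) = 1*((11/6)**2 + 0) = 1*(121/36 + 0) = 1*(121/36) = 121/36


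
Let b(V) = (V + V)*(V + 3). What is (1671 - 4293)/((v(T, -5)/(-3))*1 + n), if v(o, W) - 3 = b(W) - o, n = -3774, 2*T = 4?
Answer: 138/199 ≈ 0.69347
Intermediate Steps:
T = 2 (T = (½)*4 = 2)
b(V) = 2*V*(3 + V) (b(V) = (2*V)*(3 + V) = 2*V*(3 + V))
v(o, W) = 3 - o + 2*W*(3 + W) (v(o, W) = 3 + (2*W*(3 + W) - o) = 3 + (-o + 2*W*(3 + W)) = 3 - o + 2*W*(3 + W))
(1671 - 4293)/((v(T, -5)/(-3))*1 + n) = (1671 - 4293)/(((3 - 1*2 + 2*(-5)*(3 - 5))/(-3))*1 - 3774) = -2622/(((3 - 2 + 2*(-5)*(-2))*(-⅓))*1 - 3774) = -2622/(((3 - 2 + 20)*(-⅓))*1 - 3774) = -2622/((21*(-⅓))*1 - 3774) = -2622/(-7*1 - 3774) = -2622/(-7 - 3774) = -2622/(-3781) = -2622*(-1/3781) = 138/199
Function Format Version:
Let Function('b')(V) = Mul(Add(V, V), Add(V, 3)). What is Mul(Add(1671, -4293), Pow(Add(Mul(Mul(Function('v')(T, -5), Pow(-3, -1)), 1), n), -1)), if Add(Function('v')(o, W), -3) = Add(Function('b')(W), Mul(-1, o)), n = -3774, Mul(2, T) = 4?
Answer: Rational(138, 199) ≈ 0.69347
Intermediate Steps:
T = 2 (T = Mul(Rational(1, 2), 4) = 2)
Function('b')(V) = Mul(2, V, Add(3, V)) (Function('b')(V) = Mul(Mul(2, V), Add(3, V)) = Mul(2, V, Add(3, V)))
Function('v')(o, W) = Add(3, Mul(-1, o), Mul(2, W, Add(3, W))) (Function('v')(o, W) = Add(3, Add(Mul(2, W, Add(3, W)), Mul(-1, o))) = Add(3, Add(Mul(-1, o), Mul(2, W, Add(3, W)))) = Add(3, Mul(-1, o), Mul(2, W, Add(3, W))))
Mul(Add(1671, -4293), Pow(Add(Mul(Mul(Function('v')(T, -5), Pow(-3, -1)), 1), n), -1)) = Mul(Add(1671, -4293), Pow(Add(Mul(Mul(Add(3, Mul(-1, 2), Mul(2, -5, Add(3, -5))), Pow(-3, -1)), 1), -3774), -1)) = Mul(-2622, Pow(Add(Mul(Mul(Add(3, -2, Mul(2, -5, -2)), Rational(-1, 3)), 1), -3774), -1)) = Mul(-2622, Pow(Add(Mul(Mul(Add(3, -2, 20), Rational(-1, 3)), 1), -3774), -1)) = Mul(-2622, Pow(Add(Mul(Mul(21, Rational(-1, 3)), 1), -3774), -1)) = Mul(-2622, Pow(Add(Mul(-7, 1), -3774), -1)) = Mul(-2622, Pow(Add(-7, -3774), -1)) = Mul(-2622, Pow(-3781, -1)) = Mul(-2622, Rational(-1, 3781)) = Rational(138, 199)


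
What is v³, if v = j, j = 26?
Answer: 17576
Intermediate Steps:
v = 26
v³ = 26³ = 17576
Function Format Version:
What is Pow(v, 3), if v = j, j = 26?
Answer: 17576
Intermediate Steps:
v = 26
Pow(v, 3) = Pow(26, 3) = 17576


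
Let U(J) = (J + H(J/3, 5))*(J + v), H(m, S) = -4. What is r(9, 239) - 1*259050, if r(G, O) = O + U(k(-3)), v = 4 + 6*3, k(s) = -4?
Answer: -258955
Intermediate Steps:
v = 22 (v = 4 + 18 = 22)
U(J) = (-4 + J)*(22 + J) (U(J) = (J - 4)*(J + 22) = (-4 + J)*(22 + J))
r(G, O) = -144 + O (r(G, O) = O + (-88 + (-4)² + 18*(-4)) = O + (-88 + 16 - 72) = O - 144 = -144 + O)
r(9, 239) - 1*259050 = (-144 + 239) - 1*259050 = 95 - 259050 = -258955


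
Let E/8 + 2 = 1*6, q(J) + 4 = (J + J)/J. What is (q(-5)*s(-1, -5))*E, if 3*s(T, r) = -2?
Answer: 128/3 ≈ 42.667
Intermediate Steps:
q(J) = -2 (q(J) = -4 + (J + J)/J = -4 + (2*J)/J = -4 + 2 = -2)
s(T, r) = -⅔ (s(T, r) = (⅓)*(-2) = -⅔)
E = 32 (E = -16 + 8*(1*6) = -16 + 8*6 = -16 + 48 = 32)
(q(-5)*s(-1, -5))*E = -2*(-⅔)*32 = (4/3)*32 = 128/3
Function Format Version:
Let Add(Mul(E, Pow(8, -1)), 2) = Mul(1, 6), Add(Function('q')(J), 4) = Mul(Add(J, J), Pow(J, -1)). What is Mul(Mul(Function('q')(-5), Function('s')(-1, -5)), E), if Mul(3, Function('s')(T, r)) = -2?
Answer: Rational(128, 3) ≈ 42.667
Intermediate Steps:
Function('q')(J) = -2 (Function('q')(J) = Add(-4, Mul(Add(J, J), Pow(J, -1))) = Add(-4, Mul(Mul(2, J), Pow(J, -1))) = Add(-4, 2) = -2)
Function('s')(T, r) = Rational(-2, 3) (Function('s')(T, r) = Mul(Rational(1, 3), -2) = Rational(-2, 3))
E = 32 (E = Add(-16, Mul(8, Mul(1, 6))) = Add(-16, Mul(8, 6)) = Add(-16, 48) = 32)
Mul(Mul(Function('q')(-5), Function('s')(-1, -5)), E) = Mul(Mul(-2, Rational(-2, 3)), 32) = Mul(Rational(4, 3), 32) = Rational(128, 3)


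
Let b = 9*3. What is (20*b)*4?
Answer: 2160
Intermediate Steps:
b = 27
(20*b)*4 = (20*27)*4 = 540*4 = 2160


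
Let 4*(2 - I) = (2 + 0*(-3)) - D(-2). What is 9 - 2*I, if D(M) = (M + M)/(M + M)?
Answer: 11/2 ≈ 5.5000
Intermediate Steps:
D(M) = 1 (D(M) = (2*M)/((2*M)) = (2*M)*(1/(2*M)) = 1)
I = 7/4 (I = 2 - ((2 + 0*(-3)) - 1*1)/4 = 2 - ((2 + 0) - 1)/4 = 2 - (2 - 1)/4 = 2 - 1/4*1 = 2 - 1/4 = 7/4 ≈ 1.7500)
9 - 2*I = 9 - 2*7/4 = 9 - 7/2 = 11/2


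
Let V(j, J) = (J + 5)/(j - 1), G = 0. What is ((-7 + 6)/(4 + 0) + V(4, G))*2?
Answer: 17/6 ≈ 2.8333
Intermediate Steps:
V(j, J) = (5 + J)/(-1 + j)
((-7 + 6)/(4 + 0) + V(4, G))*2 = ((-7 + 6)/(4 + 0) + (5 + 0)/(-1 + 4))*2 = (-1/4 + 5/3)*2 = (-1*¼ + (⅓)*5)*2 = (-¼ + 5/3)*2 = (17/12)*2 = 17/6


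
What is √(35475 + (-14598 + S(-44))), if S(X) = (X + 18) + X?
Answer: √20807 ≈ 144.25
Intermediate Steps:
S(X) = 18 + 2*X (S(X) = (18 + X) + X = 18 + 2*X)
√(35475 + (-14598 + S(-44))) = √(35475 + (-14598 + (18 + 2*(-44)))) = √(35475 + (-14598 + (18 - 88))) = √(35475 + (-14598 - 70)) = √(35475 - 14668) = √20807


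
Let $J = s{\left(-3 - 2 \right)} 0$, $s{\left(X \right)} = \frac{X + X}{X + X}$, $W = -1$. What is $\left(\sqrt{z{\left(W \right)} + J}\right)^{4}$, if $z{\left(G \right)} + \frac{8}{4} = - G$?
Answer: $1$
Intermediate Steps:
$s{\left(X \right)} = 1$ ($s{\left(X \right)} = \frac{2 X}{2 X} = 2 X \frac{1}{2 X} = 1$)
$J = 0$ ($J = 1 \cdot 0 = 0$)
$z{\left(G \right)} = -2 - G$
$\left(\sqrt{z{\left(W \right)} + J}\right)^{4} = \left(\sqrt{\left(-2 - -1\right) + 0}\right)^{4} = \left(\sqrt{\left(-2 + 1\right) + 0}\right)^{4} = \left(\sqrt{-1 + 0}\right)^{4} = \left(\sqrt{-1}\right)^{4} = i^{4} = 1$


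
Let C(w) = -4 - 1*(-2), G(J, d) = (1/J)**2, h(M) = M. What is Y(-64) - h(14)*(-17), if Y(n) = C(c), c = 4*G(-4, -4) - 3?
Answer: 236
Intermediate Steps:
G(J, d) = J**(-2)
c = -11/4 (c = 4/(-4)**2 - 3 = 4*(1/16) - 3 = 1/4 - 3 = -11/4 ≈ -2.7500)
C(w) = -2 (C(w) = -4 + 2 = -2)
Y(n) = -2
Y(-64) - h(14)*(-17) = -2 - 14*(-17) = -2 - 1*(-238) = -2 + 238 = 236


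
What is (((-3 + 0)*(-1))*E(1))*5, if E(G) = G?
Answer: 15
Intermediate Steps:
(((-3 + 0)*(-1))*E(1))*5 = (((-3 + 0)*(-1))*1)*5 = (-3*(-1)*1)*5 = (3*1)*5 = 3*5 = 15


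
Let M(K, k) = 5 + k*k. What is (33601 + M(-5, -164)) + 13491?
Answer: 73993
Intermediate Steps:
M(K, k) = 5 + k²
(33601 + M(-5, -164)) + 13491 = (33601 + (5 + (-164)²)) + 13491 = (33601 + (5 + 26896)) + 13491 = (33601 + 26901) + 13491 = 60502 + 13491 = 73993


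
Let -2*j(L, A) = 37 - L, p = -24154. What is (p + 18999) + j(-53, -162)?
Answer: -5200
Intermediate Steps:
j(L, A) = -37/2 + L/2 (j(L, A) = -(37 - L)/2 = -37/2 + L/2)
(p + 18999) + j(-53, -162) = (-24154 + 18999) + (-37/2 + (½)*(-53)) = -5155 + (-37/2 - 53/2) = -5155 - 45 = -5200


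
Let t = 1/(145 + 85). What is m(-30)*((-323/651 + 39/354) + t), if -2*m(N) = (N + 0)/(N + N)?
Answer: 421432/4417035 ≈ 0.095411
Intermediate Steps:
t = 1/230 ≈ 0.0043478
m(N) = -1/4 (m(N) = -(N + 0)/(2*(N + N)) = -N/(2*(2*N)) = -N*1/(2*N)/2 = -1/2*1/2 = -1/4)
m(-30)*((-323/651 + 39/354) + t) = -((-323/651 + 39/354) + 1/230)/4 = -((-323*1/651 + 39*(1/354)) + 1/230)/4 = -((-323/651 + 13/118) + 1/230)/4 = -(-29651/76818 + 1/230)/4 = -1/4*(-1685728/4417035) = 421432/4417035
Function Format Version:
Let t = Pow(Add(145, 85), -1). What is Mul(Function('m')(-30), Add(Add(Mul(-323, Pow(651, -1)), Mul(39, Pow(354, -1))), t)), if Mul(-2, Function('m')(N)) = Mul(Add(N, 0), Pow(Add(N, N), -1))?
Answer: Rational(421432, 4417035) ≈ 0.095411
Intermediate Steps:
t = Rational(1, 230) (t = Pow(230, -1) = Rational(1, 230) ≈ 0.0043478)
Function('m')(N) = Rational(-1, 4) (Function('m')(N) = Mul(Rational(-1, 2), Mul(Add(N, 0), Pow(Add(N, N), -1))) = Mul(Rational(-1, 2), Mul(N, Pow(Mul(2, N), -1))) = Mul(Rational(-1, 2), Mul(N, Mul(Rational(1, 2), Pow(N, -1)))) = Mul(Rational(-1, 2), Rational(1, 2)) = Rational(-1, 4))
Mul(Function('m')(-30), Add(Add(Mul(-323, Pow(651, -1)), Mul(39, Pow(354, -1))), t)) = Mul(Rational(-1, 4), Add(Add(Mul(-323, Pow(651, -1)), Mul(39, Pow(354, -1))), Rational(1, 230))) = Mul(Rational(-1, 4), Add(Add(Mul(-323, Rational(1, 651)), Mul(39, Rational(1, 354))), Rational(1, 230))) = Mul(Rational(-1, 4), Add(Add(Rational(-323, 651), Rational(13, 118)), Rational(1, 230))) = Mul(Rational(-1, 4), Add(Rational(-29651, 76818), Rational(1, 230))) = Mul(Rational(-1, 4), Rational(-1685728, 4417035)) = Rational(421432, 4417035)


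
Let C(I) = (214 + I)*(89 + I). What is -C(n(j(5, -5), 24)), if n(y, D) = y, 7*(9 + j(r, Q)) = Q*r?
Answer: -754350/49 ≈ -15395.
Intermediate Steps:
j(r, Q) = -9 + Q*r/7 (j(r, Q) = -9 + (Q*r)/7 = -9 + Q*r/7)
C(I) = (89 + I)*(214 + I)
-C(n(j(5, -5), 24)) = -(19046 + (-9 + (1/7)*(-5)*5)**2 + 303*(-9 + (1/7)*(-5)*5)) = -(19046 + (-9 - 25/7)**2 + 303*(-9 - 25/7)) = -(19046 + (-88/7)**2 + 303*(-88/7)) = -(19046 + 7744/49 - 26664/7) = -1*754350/49 = -754350/49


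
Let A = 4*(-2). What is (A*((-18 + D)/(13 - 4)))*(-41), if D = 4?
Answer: -4592/9 ≈ -510.22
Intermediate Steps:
A = -8
(A*((-18 + D)/(13 - 4)))*(-41) = -8*(-18 + 4)/(13 - 4)*(-41) = -(-112)/9*(-41) = -8*(-14/9)*(-41) = (112/9)*(-41) = -4592/9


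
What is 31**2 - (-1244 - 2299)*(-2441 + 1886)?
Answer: -1965404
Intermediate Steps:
31**2 - (-1244 - 2299)*(-2441 + 1886) = 961 - (-3543)*(-555) = 961 - 1*1966365 = 961 - 1966365 = -1965404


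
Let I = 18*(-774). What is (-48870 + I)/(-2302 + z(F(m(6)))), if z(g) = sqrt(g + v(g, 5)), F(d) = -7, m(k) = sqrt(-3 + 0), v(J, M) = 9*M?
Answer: 72285102/2649583 + 31401*sqrt(38)/2649583 ≈ 27.355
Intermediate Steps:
m(k) = I*sqrt(3) (m(k) = sqrt(-3) = I*sqrt(3))
I = -13932
z(g) = sqrt(45 + g) (z(g) = sqrt(g + 9*5) = sqrt(g + 45) = sqrt(45 + g))
(-48870 + I)/(-2302 + z(F(m(6)))) = (-48870 - 13932)/(-2302 + sqrt(45 - 7)) = -62802/(-2302 + sqrt(38))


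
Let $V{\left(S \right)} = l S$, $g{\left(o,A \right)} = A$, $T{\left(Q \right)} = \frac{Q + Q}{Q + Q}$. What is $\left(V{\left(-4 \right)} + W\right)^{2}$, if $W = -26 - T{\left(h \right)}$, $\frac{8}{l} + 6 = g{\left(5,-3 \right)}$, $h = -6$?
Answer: $\frac{44521}{81} \approx 549.64$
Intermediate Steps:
$T{\left(Q \right)} = 1$ ($T{\left(Q \right)} = \frac{2 Q}{2 Q} = 2 Q \frac{1}{2 Q} = 1$)
$l = - \frac{8}{9}$ ($l = \frac{8}{-6 - 3} = \frac{8}{-9} = 8 \left(- \frac{1}{9}\right) = - \frac{8}{9} \approx -0.88889$)
$V{\left(S \right)} = - \frac{8 S}{9}$
$W = -27$ ($W = -26 - 1 = -27$)
$\left(V{\left(-4 \right)} + W\right)^{2} = \left(\left(- \frac{8}{9}\right) \left(-4\right) - 27\right)^{2} = \left(\frac{32}{9} - 27\right)^{2} = \left(- \frac{211}{9}\right)^{2} = \frac{44521}{81}$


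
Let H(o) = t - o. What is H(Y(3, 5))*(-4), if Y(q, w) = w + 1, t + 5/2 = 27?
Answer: -74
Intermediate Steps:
t = 49/2 (t = -5/2 + 27 = 49/2 ≈ 24.500)
Y(q, w) = 1 + w
H(o) = 49/2 - o
H(Y(3, 5))*(-4) = (49/2 - (1 + 5))*(-4) = (49/2 - 1*6)*(-4) = (49/2 - 6)*(-4) = (37/2)*(-4) = -74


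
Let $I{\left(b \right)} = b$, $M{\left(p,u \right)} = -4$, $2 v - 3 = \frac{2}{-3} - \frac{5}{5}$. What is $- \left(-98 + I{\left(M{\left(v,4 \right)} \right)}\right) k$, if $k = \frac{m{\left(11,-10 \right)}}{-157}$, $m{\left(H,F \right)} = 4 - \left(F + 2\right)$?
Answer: $- \frac{1224}{157} \approx -7.7962$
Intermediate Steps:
$v = \frac{2}{3}$ ($v = \frac{3}{2} + \frac{\frac{2}{-3} - \frac{5}{5}}{2} = \frac{3}{2} + \frac{2 \left(- \frac{1}{3}\right) - 1}{2} = \frac{3}{2} + \frac{- \frac{2}{3} - 1}{2} = \frac{3}{2} + \frac{1}{2} \left(- \frac{5}{3}\right) = \frac{3}{2} - \frac{5}{6} = \frac{2}{3} \approx 0.66667$)
$m{\left(H,F \right)} = 2 - F$ ($m{\left(H,F \right)} = 4 - \left(2 + F\right) = 2 - F$)
$k = - \frac{12}{157}$ ($k = \frac{2 - -10}{-157} = \left(2 + 10\right) \left(- \frac{1}{157}\right) = 12 \left(- \frac{1}{157}\right) = - \frac{12}{157} \approx -0.076433$)
$- \left(-98 + I{\left(M{\left(v,4 \right)} \right)}\right) k = - \frac{\left(-98 - 4\right) \left(-12\right)}{157} = - \frac{\left(-102\right) \left(-12\right)}{157} = \left(-1\right) \frac{1224}{157} = - \frac{1224}{157}$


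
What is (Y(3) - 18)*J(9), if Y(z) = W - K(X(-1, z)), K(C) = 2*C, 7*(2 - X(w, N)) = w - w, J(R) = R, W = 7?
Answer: -135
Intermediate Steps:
X(w, N) = 2 (X(w, N) = 2 - (w - w)/7 = 2 - ⅐*0 = 2 + 0 = 2)
Y(z) = 3 (Y(z) = 7 - 2*2 = 7 - 1*4 = 7 - 4 = 3)
(Y(3) - 18)*J(9) = (3 - 18)*9 = -15*9 = -135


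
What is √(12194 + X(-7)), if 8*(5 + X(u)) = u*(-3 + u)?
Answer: √48791/2 ≈ 110.44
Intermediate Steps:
X(u) = -5 + u*(-3 + u)/8 (X(u) = -5 + (u*(-3 + u))/8 = -5 + u*(-3 + u)/8)
√(12194 + X(-7)) = √(12194 + (-5 - 3/8*(-7) + (⅛)*(-7)²)) = √(12194 + (-5 + 21/8 + (⅛)*49)) = √(12194 + (-5 + 21/8 + 49/8)) = √(12194 + 15/4) = √(48791/4) = √48791/2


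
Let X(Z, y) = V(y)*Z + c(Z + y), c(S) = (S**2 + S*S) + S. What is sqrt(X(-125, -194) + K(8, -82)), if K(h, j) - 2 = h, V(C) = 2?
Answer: sqrt(202963) ≈ 450.51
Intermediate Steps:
K(h, j) = 2 + h
c(S) = S + 2*S**2 (c(S) = (S**2 + S**2) + S = 2*S**2 + S = S + 2*S**2)
X(Z, y) = 2*Z + (Z + y)*(1 + 2*Z + 2*y) (X(Z, y) = 2*Z + (Z + y)*(1 + 2*(Z + y)) = 2*Z + (Z + y)*(1 + (2*Z + 2*y)) = 2*Z + (Z + y)*(1 + 2*Z + 2*y))
sqrt(X(-125, -194) + K(8, -82)) = sqrt((2*(-125) + (-125 - 194)*(1 + 2*(-125) + 2*(-194))) + (2 + 8)) = sqrt((-250 - 319*(1 - 250 - 388)) + 10) = sqrt((-250 - 319*(-637)) + 10) = sqrt((-250 + 203203) + 10) = sqrt(202953 + 10) = sqrt(202963)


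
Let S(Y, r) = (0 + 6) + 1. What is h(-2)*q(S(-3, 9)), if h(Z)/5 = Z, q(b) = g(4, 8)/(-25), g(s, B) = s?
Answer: 8/5 ≈ 1.6000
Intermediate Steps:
S(Y, r) = 7 (S(Y, r) = 6 + 1 = 7)
q(b) = -4/25 (q(b) = 4/(-25) = 4*(-1/25) = -4/25)
h(Z) = 5*Z
h(-2)*q(S(-3, 9)) = (5*(-2))*(-4/25) = -10*(-4/25) = 8/5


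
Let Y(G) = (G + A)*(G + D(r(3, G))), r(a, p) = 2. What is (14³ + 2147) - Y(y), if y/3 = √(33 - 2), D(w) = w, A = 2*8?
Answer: 4580 - 54*√31 ≈ 4279.3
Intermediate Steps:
A = 16
y = 3*√31 (y = 3*√(33 - 2) = 3*√31 ≈ 16.703)
Y(G) = (2 + G)*(16 + G) (Y(G) = (G + 16)*(G + 2) = (16 + G)*(2 + G) = (2 + G)*(16 + G))
(14³ + 2147) - Y(y) = (14³ + 2147) - (32 + (3*√31)² + 18*(3*√31)) = (2744 + 2147) - (32 + 279 + 54*√31) = 4891 - (311 + 54*√31) = 4891 + (-311 - 54*√31) = 4580 - 54*√31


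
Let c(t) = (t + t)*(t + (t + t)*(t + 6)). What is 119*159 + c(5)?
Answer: 20071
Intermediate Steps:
c(t) = 2*t*(t + 2*t*(6 + t)) (c(t) = (2*t)*(t + (2*t)*(6 + t)) = (2*t)*(t + 2*t*(6 + t)) = 2*t*(t + 2*t*(6 + t)))
119*159 + c(5) = 119*159 + 5**2*(26 + 4*5) = 18921 + 25*(26 + 20) = 18921 + 25*46 = 18921 + 1150 = 20071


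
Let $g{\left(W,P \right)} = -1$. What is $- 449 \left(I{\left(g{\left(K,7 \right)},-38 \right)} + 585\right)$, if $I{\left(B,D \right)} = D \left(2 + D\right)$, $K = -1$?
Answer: $-876897$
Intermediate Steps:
$- 449 \left(I{\left(g{\left(K,7 \right)},-38 \right)} + 585\right) = - 449 \left(- 38 \left(2 - 38\right) + 585\right) = - 449 \left(\left(-38\right) \left(-36\right) + 585\right) = - 449 \left(1368 + 585\right) = \left(-449\right) 1953 = -876897$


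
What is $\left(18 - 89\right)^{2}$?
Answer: $5041$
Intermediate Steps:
$\left(18 - 89\right)^{2} = \left(-71\right)^{2} = 5041$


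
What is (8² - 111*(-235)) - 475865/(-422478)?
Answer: 11047853087/422478 ≈ 26150.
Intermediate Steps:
(8² - 111*(-235)) - 475865/(-422478) = (64 + 26085) - 475865*(-1/422478) = 26149 + 475865/422478 = 11047853087/422478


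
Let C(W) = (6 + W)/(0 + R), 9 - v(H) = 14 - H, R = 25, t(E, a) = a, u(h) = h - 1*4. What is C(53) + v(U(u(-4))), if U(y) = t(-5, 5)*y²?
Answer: 7934/25 ≈ 317.36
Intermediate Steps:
u(h) = -4 + h (u(h) = h - 4 = -4 + h)
U(y) = 5*y²
v(H) = -5 + H (v(H) = 9 - (14 - H) = 9 + (-14 + H) = -5 + H)
C(W) = 6/25 + W/25 (C(W) = (6 + W)/(0 + 25) = (6 + W)/25 = (6 + W)*(1/25) = 6/25 + W/25)
C(53) + v(U(u(-4))) = (6/25 + (1/25)*53) + (-5 + 5*(-4 - 4)²) = (6/25 + 53/25) + (-5 + 5*(-8)²) = 59/25 + (-5 + 5*64) = 59/25 + (-5 + 320) = 59/25 + 315 = 7934/25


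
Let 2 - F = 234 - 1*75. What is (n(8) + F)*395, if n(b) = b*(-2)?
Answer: -68335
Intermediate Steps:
F = -157 (F = 2 - (234 - 1*75) = 2 - (234 - 75) = 2 - 1*159 = 2 - 159 = -157)
n(b) = -2*b
(n(8) + F)*395 = (-2*8 - 157)*395 = (-16 - 157)*395 = -173*395 = -68335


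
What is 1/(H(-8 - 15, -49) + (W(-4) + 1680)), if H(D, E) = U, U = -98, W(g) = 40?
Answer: 1/1622 ≈ 0.00061652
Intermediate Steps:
H(D, E) = -98
1/(H(-8 - 15, -49) + (W(-4) + 1680)) = 1/(-98 + (40 + 1680)) = 1/(-98 + 1720) = 1/1622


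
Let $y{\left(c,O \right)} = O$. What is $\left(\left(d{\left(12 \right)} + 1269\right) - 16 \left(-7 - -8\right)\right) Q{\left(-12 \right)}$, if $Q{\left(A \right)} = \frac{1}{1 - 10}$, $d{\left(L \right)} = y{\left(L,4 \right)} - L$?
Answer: $- \frac{415}{3} \approx -138.33$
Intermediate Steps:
$d{\left(L \right)} = 4 - L$
$Q{\left(A \right)} = - \frac{1}{9}$ ($Q{\left(A \right)} = \frac{1}{-9} = - \frac{1}{9}$)
$\left(\left(d{\left(12 \right)} + 1269\right) - 16 \left(-7 - -8\right)\right) Q{\left(-12 \right)} = \left(\left(\left(4 - 12\right) + 1269\right) - 16 \left(-7 - -8\right)\right) \left(- \frac{1}{9}\right) = \left(\left(\left(4 - 12\right) + 1269\right) - 16 \left(-7 + 8\right)\right) \left(- \frac{1}{9}\right) = \left(\left(-8 + 1269\right) - 16\right) \left(- \frac{1}{9}\right) = \left(1261 - 16\right) \left(- \frac{1}{9}\right) = 1245 \left(- \frac{1}{9}\right) = - \frac{415}{3}$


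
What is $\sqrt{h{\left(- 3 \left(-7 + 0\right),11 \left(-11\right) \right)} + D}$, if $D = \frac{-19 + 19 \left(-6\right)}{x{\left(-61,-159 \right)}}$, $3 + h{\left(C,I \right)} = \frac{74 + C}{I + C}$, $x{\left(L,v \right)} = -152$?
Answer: $\frac{i \sqrt{1230}}{20} \approx 1.7536 i$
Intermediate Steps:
$h{\left(C,I \right)} = -3 + \frac{74 + C}{C + I}$ ($h{\left(C,I \right)} = -3 + \frac{74 + C}{I + C} = -3 + \frac{74 + C}{C + I}$)
$D = \frac{7}{8}$ ($D = \frac{-19 + 19 \left(-6\right)}{-152} = \left(-19 - 114\right) \left(- \frac{1}{152}\right) = \left(-133\right) \left(- \frac{1}{152}\right) = \frac{7}{8} \approx 0.875$)
$\sqrt{h{\left(- 3 \left(-7 + 0\right),11 \left(-11\right) \right)} + D} = \sqrt{\frac{74 - 3 \cdot 11 \left(-11\right) - 2 \left(- 3 \left(-7 + 0\right)\right)}{- 3 \left(-7 + 0\right) + 11 \left(-11\right)} + \frac{7}{8}} = \sqrt{\frac{74 - -363 - 2 \left(\left(-3\right) \left(-7\right)\right)}{\left(-3\right) \left(-7\right) - 121} + \frac{7}{8}} = \sqrt{\frac{74 + 363 - 42}{21 - 121} + \frac{7}{8}} = \sqrt{\frac{74 + 363 - 42}{-100} + \frac{7}{8}} = \sqrt{\left(- \frac{1}{100}\right) 395 + \frac{7}{8}} = \sqrt{- \frac{79}{20} + \frac{7}{8}} = \sqrt{- \frac{123}{40}} = \frac{i \sqrt{1230}}{20}$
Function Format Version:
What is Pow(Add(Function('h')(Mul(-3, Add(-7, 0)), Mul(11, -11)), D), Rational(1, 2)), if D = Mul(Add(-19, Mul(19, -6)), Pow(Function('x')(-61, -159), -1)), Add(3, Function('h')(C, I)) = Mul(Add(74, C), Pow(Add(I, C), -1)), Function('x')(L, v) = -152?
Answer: Mul(Rational(1, 20), I, Pow(1230, Rational(1, 2))) ≈ Mul(1.7536, I)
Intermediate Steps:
Function('h')(C, I) = Add(-3, Mul(Pow(Add(C, I), -1), Add(74, C))) (Function('h')(C, I) = Add(-3, Mul(Add(74, C), Pow(Add(I, C), -1))) = Add(-3, Mul(Add(74, C), Pow(Add(C, I), -1))) = Add(-3, Mul(Pow(Add(C, I), -1), Add(74, C))))
D = Rational(7, 8) (D = Mul(Add(-19, Mul(19, -6)), Pow(-152, -1)) = Mul(Add(-19, -114), Rational(-1, 152)) = Mul(-133, Rational(-1, 152)) = Rational(7, 8) ≈ 0.87500)
Pow(Add(Function('h')(Mul(-3, Add(-7, 0)), Mul(11, -11)), D), Rational(1, 2)) = Pow(Add(Mul(Pow(Add(Mul(-3, Add(-7, 0)), Mul(11, -11)), -1), Add(74, Mul(-3, Mul(11, -11)), Mul(-2, Mul(-3, Add(-7, 0))))), Rational(7, 8)), Rational(1, 2)) = Pow(Add(Mul(Pow(Add(Mul(-3, -7), -121), -1), Add(74, Mul(-3, -121), Mul(-2, Mul(-3, -7)))), Rational(7, 8)), Rational(1, 2)) = Pow(Add(Mul(Pow(Add(21, -121), -1), Add(74, 363, Mul(-2, 21))), Rational(7, 8)), Rational(1, 2)) = Pow(Add(Mul(Pow(-100, -1), Add(74, 363, -42)), Rational(7, 8)), Rational(1, 2)) = Pow(Add(Mul(Rational(-1, 100), 395), Rational(7, 8)), Rational(1, 2)) = Pow(Add(Rational(-79, 20), Rational(7, 8)), Rational(1, 2)) = Pow(Rational(-123, 40), Rational(1, 2)) = Mul(Rational(1, 20), I, Pow(1230, Rational(1, 2)))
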